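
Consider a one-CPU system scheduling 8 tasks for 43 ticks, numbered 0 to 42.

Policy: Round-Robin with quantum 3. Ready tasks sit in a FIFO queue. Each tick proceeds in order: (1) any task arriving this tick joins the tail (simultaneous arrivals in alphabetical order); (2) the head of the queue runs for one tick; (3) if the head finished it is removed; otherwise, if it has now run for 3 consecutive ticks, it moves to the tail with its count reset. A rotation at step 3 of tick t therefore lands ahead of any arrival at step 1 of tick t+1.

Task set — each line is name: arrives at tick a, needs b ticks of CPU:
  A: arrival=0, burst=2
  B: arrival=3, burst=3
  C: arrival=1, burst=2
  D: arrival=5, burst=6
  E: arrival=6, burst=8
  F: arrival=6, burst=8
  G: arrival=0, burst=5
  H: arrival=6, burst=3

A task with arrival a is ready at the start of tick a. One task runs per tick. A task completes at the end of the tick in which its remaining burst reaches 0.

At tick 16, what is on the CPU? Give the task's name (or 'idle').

t=0: queue=[A,G] q_used=0 → run A
t=1: queue=[A,G,C] q_used=1 → run A
t=2: queue=[G,C] q_used=0 → run G
t=3: queue=[G,C,B] q_used=1 → run G
t=4: queue=[G,C,B] q_used=2 → run G
t=5: queue=[C,B,G,D] q_used=0 → run C
t=6: queue=[C,B,G,D,E,F,H] q_used=1 → run C
t=7: queue=[B,G,D,E,F,H] q_used=0 → run B
t=8: queue=[B,G,D,E,F,H] q_used=1 → run B
t=9: queue=[B,G,D,E,F,H] q_used=2 → run B
t=10: queue=[G,D,E,F,H] q_used=0 → run G
t=11: queue=[G,D,E,F,H] q_used=1 → run G
t=12: queue=[D,E,F,H] q_used=0 → run D
t=13: queue=[D,E,F,H] q_used=1 → run D
t=14: queue=[D,E,F,H] q_used=2 → run D
t=15: queue=[E,F,H,D] q_used=0 → run E
t=16: queue=[E,F,H,D] q_used=1 → run E
t=17: queue=[E,F,H,D] q_used=2 → run E
t=18: queue=[F,H,D,E] q_used=0 → run F
t=19: queue=[F,H,D,E] q_used=1 → run F
t=20: queue=[F,H,D,E] q_used=2 → run F
t=21: queue=[H,D,E,F] q_used=0 → run H
t=22: queue=[H,D,E,F] q_used=1 → run H
t=23: queue=[H,D,E,F] q_used=2 → run H
t=24: queue=[D,E,F] q_used=0 → run D
t=25: queue=[D,E,F] q_used=1 → run D
t=26: queue=[D,E,F] q_used=2 → run D
t=27: queue=[E,F] q_used=0 → run E
t=28: queue=[E,F] q_used=1 → run E
t=29: queue=[E,F] q_used=2 → run E
t=30: queue=[F,E] q_used=0 → run F
t=31: queue=[F,E] q_used=1 → run F
t=32: queue=[F,E] q_used=2 → run F
t=33: queue=[E,F] q_used=0 → run E
t=34: queue=[E,F] q_used=1 → run E
t=35: queue=[F] q_used=0 → run F
t=36: queue=[F] q_used=1 → run F
t=37: (idle)
t=38: (idle)
t=39: (idle)
t=40: (idle)
t=41: (idle)
t=42: (idle)

running at tick 16 = E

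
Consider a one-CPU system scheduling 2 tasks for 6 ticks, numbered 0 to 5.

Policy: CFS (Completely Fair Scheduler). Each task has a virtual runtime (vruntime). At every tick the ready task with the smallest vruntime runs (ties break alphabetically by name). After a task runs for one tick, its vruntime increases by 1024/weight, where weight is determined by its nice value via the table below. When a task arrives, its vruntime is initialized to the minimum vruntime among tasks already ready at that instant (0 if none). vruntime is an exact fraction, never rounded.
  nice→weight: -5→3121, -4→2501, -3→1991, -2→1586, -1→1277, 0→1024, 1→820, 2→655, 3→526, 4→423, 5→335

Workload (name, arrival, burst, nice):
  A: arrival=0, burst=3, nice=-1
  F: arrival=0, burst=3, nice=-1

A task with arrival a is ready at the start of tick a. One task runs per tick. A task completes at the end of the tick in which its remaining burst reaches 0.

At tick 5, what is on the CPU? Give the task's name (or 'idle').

running at tick 5 = F

t=0: vr[A=0 F=0] → run A
t=1: vr[A=1024/1277 F=0] → run F
t=2: vr[A=1024/1277 F=1024/1277] → run A
t=3: vr[A=2048/1277 F=1024/1277] → run F
t=4: vr[A=2048/1277 F=2048/1277] → run A
t=5: vr[F=2048/1277] → run F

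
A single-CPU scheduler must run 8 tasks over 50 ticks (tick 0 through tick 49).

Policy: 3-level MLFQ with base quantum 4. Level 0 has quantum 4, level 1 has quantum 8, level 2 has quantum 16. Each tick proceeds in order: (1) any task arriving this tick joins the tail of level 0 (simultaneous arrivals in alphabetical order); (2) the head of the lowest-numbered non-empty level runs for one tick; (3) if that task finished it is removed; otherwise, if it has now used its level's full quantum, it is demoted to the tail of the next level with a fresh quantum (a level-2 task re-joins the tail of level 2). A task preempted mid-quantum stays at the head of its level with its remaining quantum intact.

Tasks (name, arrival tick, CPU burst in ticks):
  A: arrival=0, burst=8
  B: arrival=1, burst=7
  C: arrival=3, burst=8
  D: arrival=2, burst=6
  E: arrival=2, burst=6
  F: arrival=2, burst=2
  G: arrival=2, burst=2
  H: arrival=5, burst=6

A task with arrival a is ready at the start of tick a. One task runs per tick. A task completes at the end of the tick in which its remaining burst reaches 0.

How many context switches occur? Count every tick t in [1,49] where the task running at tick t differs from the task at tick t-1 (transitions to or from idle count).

t=0: L0/L1/L2 = A/-/- → run A
t=1: L0/L1/L2 = AB/-/- → run A
t=2: L0/L1/L2 = ABDEFG/-/- → run A
t=3: L0/L1/L2 = ABDEFGC/-/- → run A
t=4: L0/L1/L2 = BDEFGC/A/- → run B
t=5: L0/L1/L2 = BDEFGCH/A/- → run B
t=6: L0/L1/L2 = BDEFGCH/A/- → run B
t=7: L0/L1/L2 = BDEFGCH/A/- → run B
t=8: L0/L1/L2 = DEFGCH/AB/- → run D
t=9: L0/L1/L2 = DEFGCH/AB/- → run D
t=10: L0/L1/L2 = DEFGCH/AB/- → run D
t=11: L0/L1/L2 = DEFGCH/AB/- → run D
t=12: L0/L1/L2 = EFGCH/ABD/- → run E
t=13: L0/L1/L2 = EFGCH/ABD/- → run E
t=14: L0/L1/L2 = EFGCH/ABD/- → run E
t=15: L0/L1/L2 = EFGCH/ABD/- → run E
t=16: L0/L1/L2 = FGCH/ABDE/- → run F
t=17: L0/L1/L2 = FGCH/ABDE/- → run F
t=18: L0/L1/L2 = GCH/ABDE/- → run G
t=19: L0/L1/L2 = GCH/ABDE/- → run G
t=20: L0/L1/L2 = CH/ABDE/- → run C
t=21: L0/L1/L2 = CH/ABDE/- → run C
t=22: L0/L1/L2 = CH/ABDE/- → run C
t=23: L0/L1/L2 = CH/ABDE/- → run C
t=24: L0/L1/L2 = H/ABDEC/- → run H
t=25: L0/L1/L2 = H/ABDEC/- → run H
t=26: L0/L1/L2 = H/ABDEC/- → run H
t=27: L0/L1/L2 = H/ABDEC/- → run H
t=28: L0/L1/L2 = -/ABDECH/- → run A
t=29: L0/L1/L2 = -/ABDECH/- → run A
t=30: L0/L1/L2 = -/ABDECH/- → run A
t=31: L0/L1/L2 = -/ABDECH/- → run A
t=32: L0/L1/L2 = -/BDECH/- → run B
t=33: L0/L1/L2 = -/BDECH/- → run B
t=34: L0/L1/L2 = -/BDECH/- → run B
t=35: L0/L1/L2 = -/DECH/- → run D
t=36: L0/L1/L2 = -/DECH/- → run D
t=37: L0/L1/L2 = -/ECH/- → run E
t=38: L0/L1/L2 = -/ECH/- → run E
t=39: L0/L1/L2 = -/CH/- → run C
t=40: L0/L1/L2 = -/CH/- → run C
t=41: L0/L1/L2 = -/CH/- → run C
t=42: L0/L1/L2 = -/CH/- → run C
t=43: L0/L1/L2 = -/H/- → run H
t=44: L0/L1/L2 = -/H/- → run H
t=45: (idle)
t=46: (idle)
t=47: (idle)
t=48: (idle)
t=49: (idle)

context switches = 14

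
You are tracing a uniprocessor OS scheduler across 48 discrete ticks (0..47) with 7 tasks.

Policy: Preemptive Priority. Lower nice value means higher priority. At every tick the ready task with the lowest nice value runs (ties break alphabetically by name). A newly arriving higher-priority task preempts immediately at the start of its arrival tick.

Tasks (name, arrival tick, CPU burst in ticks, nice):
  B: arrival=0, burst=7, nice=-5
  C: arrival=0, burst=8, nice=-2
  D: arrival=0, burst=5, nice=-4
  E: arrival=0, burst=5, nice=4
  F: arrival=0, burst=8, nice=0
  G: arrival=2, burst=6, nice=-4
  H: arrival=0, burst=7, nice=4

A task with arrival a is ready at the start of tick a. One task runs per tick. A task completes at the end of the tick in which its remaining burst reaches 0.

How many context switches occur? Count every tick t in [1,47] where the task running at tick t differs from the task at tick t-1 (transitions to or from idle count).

t=0: ready={B,C,D,E,F,H} → run B
t=1: ready={B,C,D,E,F,H} → run B
t=2: ready={B,C,D,E,F,G,H} → run B
t=3: ready={B,C,D,E,F,G,H} → run B
t=4: ready={B,C,D,E,F,G,H} → run B
t=5: ready={B,C,D,E,F,G,H} → run B
t=6: ready={B,C,D,E,F,G,H} → run B
t=7: ready={C,D,E,F,G,H} → run D
t=8: ready={C,D,E,F,G,H} → run D
t=9: ready={C,D,E,F,G,H} → run D
t=10: ready={C,D,E,F,G,H} → run D
t=11: ready={C,D,E,F,G,H} → run D
t=12: ready={C,E,F,G,H} → run G
t=13: ready={C,E,F,G,H} → run G
t=14: ready={C,E,F,G,H} → run G
t=15: ready={C,E,F,G,H} → run G
t=16: ready={C,E,F,G,H} → run G
t=17: ready={C,E,F,G,H} → run G
t=18: ready={C,E,F,H} → run C
t=19: ready={C,E,F,H} → run C
t=20: ready={C,E,F,H} → run C
t=21: ready={C,E,F,H} → run C
t=22: ready={C,E,F,H} → run C
t=23: ready={C,E,F,H} → run C
t=24: ready={C,E,F,H} → run C
t=25: ready={C,E,F,H} → run C
t=26: ready={E,F,H} → run F
t=27: ready={E,F,H} → run F
t=28: ready={E,F,H} → run F
t=29: ready={E,F,H} → run F
t=30: ready={E,F,H} → run F
t=31: ready={E,F,H} → run F
t=32: ready={E,F,H} → run F
t=33: ready={E,F,H} → run F
t=34: ready={E,H} → run E
t=35: ready={E,H} → run E
t=36: ready={E,H} → run E
t=37: ready={E,H} → run E
t=38: ready={E,H} → run E
t=39: ready={H} → run H
t=40: ready={H} → run H
t=41: ready={H} → run H
t=42: ready={H} → run H
t=43: ready={H} → run H
t=44: ready={H} → run H
t=45: ready={H} → run H
t=46: (idle)
t=47: (idle)

context switches = 7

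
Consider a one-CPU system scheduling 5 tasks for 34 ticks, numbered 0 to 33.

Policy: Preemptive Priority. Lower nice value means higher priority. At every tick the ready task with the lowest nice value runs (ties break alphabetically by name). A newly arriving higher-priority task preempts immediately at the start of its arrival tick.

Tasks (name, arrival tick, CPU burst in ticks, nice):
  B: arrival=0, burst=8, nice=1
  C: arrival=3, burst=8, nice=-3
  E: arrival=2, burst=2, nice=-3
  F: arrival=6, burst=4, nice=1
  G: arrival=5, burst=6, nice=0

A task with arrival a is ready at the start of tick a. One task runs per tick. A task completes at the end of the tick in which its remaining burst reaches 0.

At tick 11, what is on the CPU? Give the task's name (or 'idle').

t=0: ready={B} → run B
t=1: ready={B} → run B
t=2: ready={B,E} → run E
t=3: ready={B,C,E} → run C
t=4: ready={B,C,E} → run C
t=5: ready={B,C,E,G} → run C
t=6: ready={B,C,E,F,G} → run C
t=7: ready={B,C,E,F,G} → run C
t=8: ready={B,C,E,F,G} → run C
t=9: ready={B,C,E,F,G} → run C
t=10: ready={B,C,E,F,G} → run C
t=11: ready={B,E,F,G} → run E
t=12: ready={B,F,G} → run G
t=13: ready={B,F,G} → run G
t=14: ready={B,F,G} → run G
t=15: ready={B,F,G} → run G
t=16: ready={B,F,G} → run G
t=17: ready={B,F,G} → run G
t=18: ready={B,F} → run B
t=19: ready={B,F} → run B
t=20: ready={B,F} → run B
t=21: ready={B,F} → run B
t=22: ready={B,F} → run B
t=23: ready={B,F} → run B
t=24: ready={F} → run F
t=25: ready={F} → run F
t=26: ready={F} → run F
t=27: ready={F} → run F
t=28: (idle)
t=29: (idle)
t=30: (idle)
t=31: (idle)
t=32: (idle)
t=33: (idle)

running at tick 11 = E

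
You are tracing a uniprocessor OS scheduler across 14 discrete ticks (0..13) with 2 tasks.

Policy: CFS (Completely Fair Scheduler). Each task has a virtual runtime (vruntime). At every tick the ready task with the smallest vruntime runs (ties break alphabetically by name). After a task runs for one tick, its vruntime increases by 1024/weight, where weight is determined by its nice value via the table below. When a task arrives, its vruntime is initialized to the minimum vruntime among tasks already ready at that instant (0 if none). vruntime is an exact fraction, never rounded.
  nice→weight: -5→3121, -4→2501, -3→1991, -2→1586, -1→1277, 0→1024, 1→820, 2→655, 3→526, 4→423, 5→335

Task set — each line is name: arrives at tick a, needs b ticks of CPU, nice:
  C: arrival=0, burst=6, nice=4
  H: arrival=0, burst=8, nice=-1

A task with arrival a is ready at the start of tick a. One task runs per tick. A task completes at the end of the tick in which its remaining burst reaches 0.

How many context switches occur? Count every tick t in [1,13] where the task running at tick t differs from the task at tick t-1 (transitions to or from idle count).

t=0: vr[C=0 H=0] → run C
t=1: vr[C=1024/423 H=0] → run H
t=2: vr[C=1024/423 H=1024/1277] → run H
t=3: vr[C=1024/423 H=2048/1277] → run H
t=4: vr[C=1024/423 H=3072/1277] → run H
t=5: vr[C=1024/423 H=4096/1277] → run C
t=6: vr[C=2048/423 H=4096/1277] → run H
t=7: vr[C=2048/423 H=5120/1277] → run H
t=8: vr[C=2048/423 H=6144/1277] → run H
t=9: vr[C=2048/423 H=7168/1277] → run C
t=10: vr[C=1024/141 H=7168/1277] → run H
t=11: vr[C=1024/141] → run C
t=12: vr[C=4096/423] → run C
t=13: vr[C=5120/423] → run C

context switches = 6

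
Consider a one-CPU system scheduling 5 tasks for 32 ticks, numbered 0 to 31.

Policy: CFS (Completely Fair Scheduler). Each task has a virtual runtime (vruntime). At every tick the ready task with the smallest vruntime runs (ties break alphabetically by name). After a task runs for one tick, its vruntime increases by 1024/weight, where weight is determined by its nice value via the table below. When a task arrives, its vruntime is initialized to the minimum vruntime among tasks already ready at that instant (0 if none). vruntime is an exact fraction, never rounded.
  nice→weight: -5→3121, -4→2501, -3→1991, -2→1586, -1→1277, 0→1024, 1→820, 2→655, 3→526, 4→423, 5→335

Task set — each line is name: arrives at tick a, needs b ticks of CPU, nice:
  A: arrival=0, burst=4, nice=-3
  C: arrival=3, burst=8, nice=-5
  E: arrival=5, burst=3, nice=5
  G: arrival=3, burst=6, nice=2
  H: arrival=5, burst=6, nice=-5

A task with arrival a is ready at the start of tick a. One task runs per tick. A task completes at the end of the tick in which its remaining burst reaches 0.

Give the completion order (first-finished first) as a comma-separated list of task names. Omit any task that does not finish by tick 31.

completion order = A, H, C, E, G

t=0: vr[A=0] → run A
t=1: vr[A=1024/1991] → run A
t=2: vr[A=2048/1991] → run A
t=3: vr[A=3072/1991 C=3072/1991 G=3072/1991] → run A
t=4: vr[C=3072/1991 G=3072/1991] → run C
t=5: vr[C=11626496/6213911 E=3072/1991 G=3072/1991 H=3072/1991] → run E
t=6: vr[C=11626496/6213911 E=3067904/666985 G=3072/1991 H=3072/1991] → run G
t=7: vr[C=11626496/6213911 E=3067904/666985 G=4050944/1304105 H=3072/1991] → run H
t=8: vr[C=11626496/6213911 E=3067904/666985 G=4050944/1304105 H=11626496/6213911] → run C
t=9: vr[C=13665280/6213911 E=3067904/666985 G=4050944/1304105 H=11626496/6213911] → run H
t=10: vr[C=13665280/6213911 E=3067904/666985 G=4050944/1304105 H=13665280/6213911] → run C
t=11: vr[C=15704064/6213911 E=3067904/666985 G=4050944/1304105 H=13665280/6213911] → run H
t=12: vr[C=15704064/6213911 E=3067904/666985 G=4050944/1304105 H=15704064/6213911] → run C
t=13: vr[C=17742848/6213911 E=3067904/666985 G=4050944/1304105 H=15704064/6213911] → run H
t=14: vr[C=17742848/6213911 E=3067904/666985 G=4050944/1304105 H=17742848/6213911] → run C
t=15: vr[C=19781632/6213911 E=3067904/666985 G=4050944/1304105 H=17742848/6213911] → run H
t=16: vr[C=19781632/6213911 E=3067904/666985 G=4050944/1304105 H=19781632/6213911] → run G
t=17: vr[C=19781632/6213911 E=3067904/666985 G=6089728/1304105 H=19781632/6213911] → run C
t=18: vr[C=21820416/6213911 E=3067904/666985 G=6089728/1304105 H=19781632/6213911] → run H
t=19: vr[C=21820416/6213911 E=3067904/666985 G=6089728/1304105] → run C
t=20: vr[C=23859200/6213911 E=3067904/666985 G=6089728/1304105] → run C
t=21: vr[E=3067904/666985 G=6089728/1304105] → run E
t=22: vr[E=5106688/666985 G=6089728/1304105] → run G
t=23: vr[E=5106688/666985 G=8128512/1304105] → run G
t=24: vr[E=5106688/666985 G=10167296/1304105] → run E
t=25: vr[G=10167296/1304105] → run G
t=26: vr[G=2441216/260821] → run G
t=27: (idle)
t=28: (idle)
t=29: (idle)
t=30: (idle)
t=31: (idle)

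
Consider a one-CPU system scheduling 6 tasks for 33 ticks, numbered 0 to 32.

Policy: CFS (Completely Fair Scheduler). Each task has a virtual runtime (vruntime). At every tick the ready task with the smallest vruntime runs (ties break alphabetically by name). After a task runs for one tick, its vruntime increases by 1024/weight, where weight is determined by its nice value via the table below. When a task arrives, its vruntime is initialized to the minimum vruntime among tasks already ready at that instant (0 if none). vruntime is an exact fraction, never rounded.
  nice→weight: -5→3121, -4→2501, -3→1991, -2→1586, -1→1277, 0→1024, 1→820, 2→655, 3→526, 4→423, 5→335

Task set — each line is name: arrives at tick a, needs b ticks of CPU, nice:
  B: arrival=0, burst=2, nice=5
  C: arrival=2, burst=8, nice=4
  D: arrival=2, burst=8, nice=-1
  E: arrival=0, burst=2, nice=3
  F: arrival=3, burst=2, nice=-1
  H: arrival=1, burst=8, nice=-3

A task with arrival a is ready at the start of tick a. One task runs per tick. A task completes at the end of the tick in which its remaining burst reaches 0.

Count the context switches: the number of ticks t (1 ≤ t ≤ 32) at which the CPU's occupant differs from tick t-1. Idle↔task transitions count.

t=0: vr[B=0 E=0] → run B
t=1: vr[B=1024/335 E=0 H=0] → run E
t=2: vr[B=1024/335 C=0 D=0 E=512/263 H=0] → run C
t=3: vr[B=1024/335 C=1024/423 D=0 E=512/263 F=0 H=0] → run D
t=4: vr[B=1024/335 C=1024/423 D=1024/1277 E=512/263 F=0 H=0] → run F
t=5: vr[B=1024/335 C=1024/423 D=1024/1277 E=512/263 F=1024/1277 H=0] → run H
t=6: vr[B=1024/335 C=1024/423 D=1024/1277 E=512/263 F=1024/1277 H=1024/1991] → run H
t=7: vr[B=1024/335 C=1024/423 D=1024/1277 E=512/263 F=1024/1277 H=2048/1991] → run D
t=8: vr[B=1024/335 C=1024/423 D=2048/1277 E=512/263 F=1024/1277 H=2048/1991] → run F
t=9: vr[B=1024/335 C=1024/423 D=2048/1277 E=512/263 H=2048/1991] → run H
t=10: vr[B=1024/335 C=1024/423 D=2048/1277 E=512/263 H=3072/1991] → run H
t=11: vr[B=1024/335 C=1024/423 D=2048/1277 E=512/263 H=4096/1991] → run D
t=12: vr[B=1024/335 C=1024/423 D=3072/1277 E=512/263 H=4096/1991] → run E
t=13: vr[B=1024/335 C=1024/423 D=3072/1277 H=4096/1991] → run H
t=14: vr[B=1024/335 C=1024/423 D=3072/1277 H=5120/1991] → run D
t=15: vr[B=1024/335 C=1024/423 D=4096/1277 H=5120/1991] → run C
t=16: vr[B=1024/335 C=2048/423 D=4096/1277 H=5120/1991] → run H
t=17: vr[B=1024/335 C=2048/423 D=4096/1277 H=6144/1991] → run B
t=18: vr[C=2048/423 D=4096/1277 H=6144/1991] → run H
t=19: vr[C=2048/423 D=4096/1277 H=7168/1991] → run D
t=20: vr[C=2048/423 D=5120/1277 H=7168/1991] → run H
t=21: vr[C=2048/423 D=5120/1277] → run D
t=22: vr[C=2048/423 D=6144/1277] → run D
t=23: vr[C=2048/423 D=7168/1277] → run C
t=24: vr[C=1024/141 D=7168/1277] → run D
t=25: vr[C=1024/141] → run C
t=26: vr[C=4096/423] → run C
t=27: vr[C=5120/423] → run C
t=28: vr[C=2048/141] → run C
t=29: vr[C=7168/423] → run C
t=30: (idle)
t=31: (idle)
t=32: (idle)

context switches = 23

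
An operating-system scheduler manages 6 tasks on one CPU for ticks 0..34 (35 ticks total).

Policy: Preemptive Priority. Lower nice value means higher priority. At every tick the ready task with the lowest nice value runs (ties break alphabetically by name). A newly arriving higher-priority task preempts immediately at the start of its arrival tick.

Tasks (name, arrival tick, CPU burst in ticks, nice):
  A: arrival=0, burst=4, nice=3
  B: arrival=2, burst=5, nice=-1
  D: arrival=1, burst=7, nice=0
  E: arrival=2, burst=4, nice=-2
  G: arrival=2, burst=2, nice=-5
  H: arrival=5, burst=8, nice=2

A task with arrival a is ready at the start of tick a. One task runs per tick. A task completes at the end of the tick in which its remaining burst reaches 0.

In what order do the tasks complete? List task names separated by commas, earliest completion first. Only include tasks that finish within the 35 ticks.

completion order = G, E, B, D, H, A

t=0: ready={A} → run A
t=1: ready={A,D} → run D
t=2: ready={A,B,D,E,G} → run G
t=3: ready={A,B,D,E,G} → run G
t=4: ready={A,B,D,E} → run E
t=5: ready={A,B,D,E,H} → run E
t=6: ready={A,B,D,E,H} → run E
t=7: ready={A,B,D,E,H} → run E
t=8: ready={A,B,D,H} → run B
t=9: ready={A,B,D,H} → run B
t=10: ready={A,B,D,H} → run B
t=11: ready={A,B,D,H} → run B
t=12: ready={A,B,D,H} → run B
t=13: ready={A,D,H} → run D
t=14: ready={A,D,H} → run D
t=15: ready={A,D,H} → run D
t=16: ready={A,D,H} → run D
t=17: ready={A,D,H} → run D
t=18: ready={A,D,H} → run D
t=19: ready={A,H} → run H
t=20: ready={A,H} → run H
t=21: ready={A,H} → run H
t=22: ready={A,H} → run H
t=23: ready={A,H} → run H
t=24: ready={A,H} → run H
t=25: ready={A,H} → run H
t=26: ready={A,H} → run H
t=27: ready={A} → run A
t=28: ready={A} → run A
t=29: ready={A} → run A
t=30: (idle)
t=31: (idle)
t=32: (idle)
t=33: (idle)
t=34: (idle)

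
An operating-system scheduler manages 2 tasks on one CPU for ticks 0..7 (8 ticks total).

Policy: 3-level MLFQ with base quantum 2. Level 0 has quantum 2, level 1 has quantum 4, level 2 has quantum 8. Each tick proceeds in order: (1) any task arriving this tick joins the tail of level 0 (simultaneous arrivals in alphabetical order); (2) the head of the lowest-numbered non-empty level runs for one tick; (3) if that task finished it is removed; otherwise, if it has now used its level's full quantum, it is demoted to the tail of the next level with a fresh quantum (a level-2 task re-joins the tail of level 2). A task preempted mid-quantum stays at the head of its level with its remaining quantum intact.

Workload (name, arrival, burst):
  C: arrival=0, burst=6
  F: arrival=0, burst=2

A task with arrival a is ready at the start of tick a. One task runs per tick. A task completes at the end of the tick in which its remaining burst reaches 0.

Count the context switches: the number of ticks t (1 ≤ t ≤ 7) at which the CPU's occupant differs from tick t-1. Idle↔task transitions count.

context switches = 2

t=0: L0/L1/L2 = CF/-/- → run C
t=1: L0/L1/L2 = CF/-/- → run C
t=2: L0/L1/L2 = F/C/- → run F
t=3: L0/L1/L2 = F/C/- → run F
t=4: L0/L1/L2 = -/C/- → run C
t=5: L0/L1/L2 = -/C/- → run C
t=6: L0/L1/L2 = -/C/- → run C
t=7: L0/L1/L2 = -/C/- → run C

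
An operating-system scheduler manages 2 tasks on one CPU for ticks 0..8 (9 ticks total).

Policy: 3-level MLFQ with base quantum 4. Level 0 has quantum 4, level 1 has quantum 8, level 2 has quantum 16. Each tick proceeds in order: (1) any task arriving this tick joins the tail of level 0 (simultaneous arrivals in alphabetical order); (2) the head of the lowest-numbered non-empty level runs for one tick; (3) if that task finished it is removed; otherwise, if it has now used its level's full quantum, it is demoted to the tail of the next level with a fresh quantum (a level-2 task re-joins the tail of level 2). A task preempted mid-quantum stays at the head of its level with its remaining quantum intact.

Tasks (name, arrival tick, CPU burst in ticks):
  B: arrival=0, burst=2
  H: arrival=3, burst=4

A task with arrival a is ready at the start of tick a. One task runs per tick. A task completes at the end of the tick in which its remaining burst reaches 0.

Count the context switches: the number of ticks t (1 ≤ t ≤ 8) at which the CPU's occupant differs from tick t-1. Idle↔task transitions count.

context switches = 3

t=0: L0/L1/L2 = B/-/- → run B
t=1: L0/L1/L2 = B/-/- → run B
t=2: (idle)
t=3: L0/L1/L2 = H/-/- → run H
t=4: L0/L1/L2 = H/-/- → run H
t=5: L0/L1/L2 = H/-/- → run H
t=6: L0/L1/L2 = H/-/- → run H
t=7: (idle)
t=8: (idle)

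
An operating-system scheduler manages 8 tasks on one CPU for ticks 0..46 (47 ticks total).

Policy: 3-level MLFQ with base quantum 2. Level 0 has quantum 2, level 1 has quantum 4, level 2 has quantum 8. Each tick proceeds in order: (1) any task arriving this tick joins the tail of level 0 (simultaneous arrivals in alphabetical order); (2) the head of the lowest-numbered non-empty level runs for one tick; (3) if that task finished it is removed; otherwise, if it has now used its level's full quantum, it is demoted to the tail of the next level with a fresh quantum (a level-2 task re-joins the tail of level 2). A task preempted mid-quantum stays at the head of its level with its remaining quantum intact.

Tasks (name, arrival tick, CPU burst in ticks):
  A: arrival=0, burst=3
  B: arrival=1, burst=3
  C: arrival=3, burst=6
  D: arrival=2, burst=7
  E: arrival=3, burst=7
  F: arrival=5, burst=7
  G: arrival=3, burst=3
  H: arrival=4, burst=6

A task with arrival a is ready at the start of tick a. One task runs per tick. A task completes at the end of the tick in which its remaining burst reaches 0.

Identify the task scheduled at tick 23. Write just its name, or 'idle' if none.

t=0: L0/L1/L2 = A/-/- → run A
t=1: L0/L1/L2 = AB/-/- → run A
t=2: L0/L1/L2 = BD/A/- → run B
t=3: L0/L1/L2 = BDCEG/A/- → run B
t=4: L0/L1/L2 = DCEGH/AB/- → run D
t=5: L0/L1/L2 = DCEGHF/AB/- → run D
t=6: L0/L1/L2 = CEGHF/ABD/- → run C
t=7: L0/L1/L2 = CEGHF/ABD/- → run C
t=8: L0/L1/L2 = EGHF/ABDC/- → run E
t=9: L0/L1/L2 = EGHF/ABDC/- → run E
t=10: L0/L1/L2 = GHF/ABDCE/- → run G
t=11: L0/L1/L2 = GHF/ABDCE/- → run G
t=12: L0/L1/L2 = HF/ABDCEG/- → run H
t=13: L0/L1/L2 = HF/ABDCEG/- → run H
t=14: L0/L1/L2 = F/ABDCEGH/- → run F
t=15: L0/L1/L2 = F/ABDCEGH/- → run F
t=16: L0/L1/L2 = -/ABDCEGHF/- → run A
t=17: L0/L1/L2 = -/BDCEGHF/- → run B
t=18: L0/L1/L2 = -/DCEGHF/- → run D
t=19: L0/L1/L2 = -/DCEGHF/- → run D
t=20: L0/L1/L2 = -/DCEGHF/- → run D
t=21: L0/L1/L2 = -/DCEGHF/- → run D
t=22: L0/L1/L2 = -/CEGHF/D → run C
t=23: L0/L1/L2 = -/CEGHF/D → run C
t=24: L0/L1/L2 = -/CEGHF/D → run C
t=25: L0/L1/L2 = -/CEGHF/D → run C
t=26: L0/L1/L2 = -/EGHF/D → run E
t=27: L0/L1/L2 = -/EGHF/D → run E
t=28: L0/L1/L2 = -/EGHF/D → run E
t=29: L0/L1/L2 = -/EGHF/D → run E
t=30: L0/L1/L2 = -/GHF/DE → run G
t=31: L0/L1/L2 = -/HF/DE → run H
t=32: L0/L1/L2 = -/HF/DE → run H
t=33: L0/L1/L2 = -/HF/DE → run H
t=34: L0/L1/L2 = -/HF/DE → run H
t=35: L0/L1/L2 = -/F/DE → run F
t=36: L0/L1/L2 = -/F/DE → run F
t=37: L0/L1/L2 = -/F/DE → run F
t=38: L0/L1/L2 = -/F/DE → run F
t=39: L0/L1/L2 = -/-/DEF → run D
t=40: L0/L1/L2 = -/-/EF → run E
t=41: L0/L1/L2 = -/-/F → run F
t=42: (idle)
t=43: (idle)
t=44: (idle)
t=45: (idle)
t=46: (idle)

running at tick 23 = C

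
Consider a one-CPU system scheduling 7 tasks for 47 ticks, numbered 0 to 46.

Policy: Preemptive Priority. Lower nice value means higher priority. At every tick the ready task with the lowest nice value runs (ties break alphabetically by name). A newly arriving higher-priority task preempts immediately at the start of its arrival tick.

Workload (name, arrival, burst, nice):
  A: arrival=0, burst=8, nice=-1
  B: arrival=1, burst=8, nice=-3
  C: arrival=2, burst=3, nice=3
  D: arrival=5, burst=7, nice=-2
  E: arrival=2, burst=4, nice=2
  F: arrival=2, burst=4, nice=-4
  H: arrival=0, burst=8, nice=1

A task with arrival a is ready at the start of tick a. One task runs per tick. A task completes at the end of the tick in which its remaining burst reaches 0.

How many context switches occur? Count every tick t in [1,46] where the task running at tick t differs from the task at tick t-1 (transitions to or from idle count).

context switches = 9

t=0: ready={A,H} → run A
t=1: ready={A,B,H} → run B
t=2: ready={A,B,C,E,F,H} → run F
t=3: ready={A,B,C,E,F,H} → run F
t=4: ready={A,B,C,E,F,H} → run F
t=5: ready={A,B,C,D,E,F,H} → run F
t=6: ready={A,B,C,D,E,H} → run B
t=7: ready={A,B,C,D,E,H} → run B
t=8: ready={A,B,C,D,E,H} → run B
t=9: ready={A,B,C,D,E,H} → run B
t=10: ready={A,B,C,D,E,H} → run B
t=11: ready={A,B,C,D,E,H} → run B
t=12: ready={A,B,C,D,E,H} → run B
t=13: ready={A,C,D,E,H} → run D
t=14: ready={A,C,D,E,H} → run D
t=15: ready={A,C,D,E,H} → run D
t=16: ready={A,C,D,E,H} → run D
t=17: ready={A,C,D,E,H} → run D
t=18: ready={A,C,D,E,H} → run D
t=19: ready={A,C,D,E,H} → run D
t=20: ready={A,C,E,H} → run A
t=21: ready={A,C,E,H} → run A
t=22: ready={A,C,E,H} → run A
t=23: ready={A,C,E,H} → run A
t=24: ready={A,C,E,H} → run A
t=25: ready={A,C,E,H} → run A
t=26: ready={A,C,E,H} → run A
t=27: ready={C,E,H} → run H
t=28: ready={C,E,H} → run H
t=29: ready={C,E,H} → run H
t=30: ready={C,E,H} → run H
t=31: ready={C,E,H} → run H
t=32: ready={C,E,H} → run H
t=33: ready={C,E,H} → run H
t=34: ready={C,E,H} → run H
t=35: ready={C,E} → run E
t=36: ready={C,E} → run E
t=37: ready={C,E} → run E
t=38: ready={C,E} → run E
t=39: ready={C} → run C
t=40: ready={C} → run C
t=41: ready={C} → run C
t=42: (idle)
t=43: (idle)
t=44: (idle)
t=45: (idle)
t=46: (idle)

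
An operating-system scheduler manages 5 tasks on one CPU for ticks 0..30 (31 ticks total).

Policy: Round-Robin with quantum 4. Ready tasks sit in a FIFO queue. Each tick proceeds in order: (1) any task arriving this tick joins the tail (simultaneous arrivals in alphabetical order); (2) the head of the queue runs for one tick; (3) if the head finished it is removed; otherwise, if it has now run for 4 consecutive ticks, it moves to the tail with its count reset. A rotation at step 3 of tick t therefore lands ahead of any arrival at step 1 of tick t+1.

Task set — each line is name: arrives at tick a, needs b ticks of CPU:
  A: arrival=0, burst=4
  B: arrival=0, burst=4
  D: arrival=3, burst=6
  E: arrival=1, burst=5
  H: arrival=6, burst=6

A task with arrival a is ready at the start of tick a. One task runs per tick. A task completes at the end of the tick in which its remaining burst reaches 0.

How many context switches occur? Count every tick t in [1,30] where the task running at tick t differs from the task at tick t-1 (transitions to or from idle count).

context switches = 8

t=0: queue=[A,B] q_used=0 → run A
t=1: queue=[A,B,E] q_used=1 → run A
t=2: queue=[A,B,E] q_used=2 → run A
t=3: queue=[A,B,E,D] q_used=3 → run A
t=4: queue=[B,E,D] q_used=0 → run B
t=5: queue=[B,E,D] q_used=1 → run B
t=6: queue=[B,E,D,H] q_used=2 → run B
t=7: queue=[B,E,D,H] q_used=3 → run B
t=8: queue=[E,D,H] q_used=0 → run E
t=9: queue=[E,D,H] q_used=1 → run E
t=10: queue=[E,D,H] q_used=2 → run E
t=11: queue=[E,D,H] q_used=3 → run E
t=12: queue=[D,H,E] q_used=0 → run D
t=13: queue=[D,H,E] q_used=1 → run D
t=14: queue=[D,H,E] q_used=2 → run D
t=15: queue=[D,H,E] q_used=3 → run D
t=16: queue=[H,E,D] q_used=0 → run H
t=17: queue=[H,E,D] q_used=1 → run H
t=18: queue=[H,E,D] q_used=2 → run H
t=19: queue=[H,E,D] q_used=3 → run H
t=20: queue=[E,D,H] q_used=0 → run E
t=21: queue=[D,H] q_used=0 → run D
t=22: queue=[D,H] q_used=1 → run D
t=23: queue=[H] q_used=0 → run H
t=24: queue=[H] q_used=1 → run H
t=25: (idle)
t=26: (idle)
t=27: (idle)
t=28: (idle)
t=29: (idle)
t=30: (idle)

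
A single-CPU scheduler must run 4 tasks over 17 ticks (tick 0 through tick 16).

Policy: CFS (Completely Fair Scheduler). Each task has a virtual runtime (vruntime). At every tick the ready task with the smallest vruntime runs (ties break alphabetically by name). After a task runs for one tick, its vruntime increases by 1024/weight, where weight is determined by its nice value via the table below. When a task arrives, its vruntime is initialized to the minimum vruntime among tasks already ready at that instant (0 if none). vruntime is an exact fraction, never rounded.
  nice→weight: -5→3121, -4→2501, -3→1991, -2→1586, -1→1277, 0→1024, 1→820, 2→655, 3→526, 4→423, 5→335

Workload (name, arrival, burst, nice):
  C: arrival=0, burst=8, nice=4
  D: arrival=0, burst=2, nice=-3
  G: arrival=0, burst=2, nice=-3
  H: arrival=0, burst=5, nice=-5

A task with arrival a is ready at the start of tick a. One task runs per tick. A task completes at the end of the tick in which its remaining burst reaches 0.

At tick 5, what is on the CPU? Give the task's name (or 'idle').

t=0: vr[C=0 D=0 G=0 H=0] → run C
t=1: vr[C=1024/423 D=0 G=0 H=0] → run D
t=2: vr[C=1024/423 D=1024/1991 G=0 H=0] → run G
t=3: vr[C=1024/423 D=1024/1991 G=1024/1991 H=0] → run H
t=4: vr[C=1024/423 D=1024/1991 G=1024/1991 H=1024/3121] → run H
t=5: vr[C=1024/423 D=1024/1991 G=1024/1991 H=2048/3121] → run D
t=6: vr[C=1024/423 G=1024/1991 H=2048/3121] → run G
t=7: vr[C=1024/423 H=2048/3121] → run H
t=8: vr[C=1024/423 H=3072/3121] → run H
t=9: vr[C=1024/423 H=4096/3121] → run H
t=10: vr[C=1024/423] → run C
t=11: vr[C=2048/423] → run C
t=12: vr[C=1024/141] → run C
t=13: vr[C=4096/423] → run C
t=14: vr[C=5120/423] → run C
t=15: vr[C=2048/141] → run C
t=16: vr[C=7168/423] → run C

running at tick 5 = D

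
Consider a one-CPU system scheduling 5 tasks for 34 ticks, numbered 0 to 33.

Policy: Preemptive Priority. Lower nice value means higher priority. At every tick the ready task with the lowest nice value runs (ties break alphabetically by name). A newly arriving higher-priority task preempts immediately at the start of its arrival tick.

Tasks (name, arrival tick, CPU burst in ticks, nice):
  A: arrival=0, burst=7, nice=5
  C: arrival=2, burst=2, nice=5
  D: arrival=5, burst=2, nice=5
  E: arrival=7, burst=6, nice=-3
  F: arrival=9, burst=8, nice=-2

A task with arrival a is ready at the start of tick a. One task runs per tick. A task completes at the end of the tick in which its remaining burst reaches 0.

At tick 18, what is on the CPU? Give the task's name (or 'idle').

running at tick 18 = F

t=0: ready={A} → run A
t=1: ready={A} → run A
t=2: ready={A,C} → run A
t=3: ready={A,C} → run A
t=4: ready={A,C} → run A
t=5: ready={A,C,D} → run A
t=6: ready={A,C,D} → run A
t=7: ready={C,D,E} → run E
t=8: ready={C,D,E} → run E
t=9: ready={C,D,E,F} → run E
t=10: ready={C,D,E,F} → run E
t=11: ready={C,D,E,F} → run E
t=12: ready={C,D,E,F} → run E
t=13: ready={C,D,F} → run F
t=14: ready={C,D,F} → run F
t=15: ready={C,D,F} → run F
t=16: ready={C,D,F} → run F
t=17: ready={C,D,F} → run F
t=18: ready={C,D,F} → run F
t=19: ready={C,D,F} → run F
t=20: ready={C,D,F} → run F
t=21: ready={C,D} → run C
t=22: ready={C,D} → run C
t=23: ready={D} → run D
t=24: ready={D} → run D
t=25: (idle)
t=26: (idle)
t=27: (idle)
t=28: (idle)
t=29: (idle)
t=30: (idle)
t=31: (idle)
t=32: (idle)
t=33: (idle)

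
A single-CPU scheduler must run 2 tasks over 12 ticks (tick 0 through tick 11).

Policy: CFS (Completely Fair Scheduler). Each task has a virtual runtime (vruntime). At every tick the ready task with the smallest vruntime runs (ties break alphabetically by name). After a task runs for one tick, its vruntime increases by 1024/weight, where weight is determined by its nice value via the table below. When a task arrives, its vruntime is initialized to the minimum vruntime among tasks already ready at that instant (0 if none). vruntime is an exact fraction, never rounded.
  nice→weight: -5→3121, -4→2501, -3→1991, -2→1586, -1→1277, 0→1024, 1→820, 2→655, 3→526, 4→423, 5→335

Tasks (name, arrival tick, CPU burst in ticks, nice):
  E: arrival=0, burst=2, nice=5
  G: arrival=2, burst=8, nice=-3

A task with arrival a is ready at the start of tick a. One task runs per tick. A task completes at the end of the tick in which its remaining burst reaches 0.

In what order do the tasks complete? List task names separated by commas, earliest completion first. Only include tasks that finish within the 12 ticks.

completion order = E, G

t=0: vr[E=0] → run E
t=1: vr[E=1024/335] → run E
t=2: vr[G=0] → run G
t=3: vr[G=1024/1991] → run G
t=4: vr[G=2048/1991] → run G
t=5: vr[G=3072/1991] → run G
t=6: vr[G=4096/1991] → run G
t=7: vr[G=5120/1991] → run G
t=8: vr[G=6144/1991] → run G
t=9: vr[G=7168/1991] → run G
t=10: (idle)
t=11: (idle)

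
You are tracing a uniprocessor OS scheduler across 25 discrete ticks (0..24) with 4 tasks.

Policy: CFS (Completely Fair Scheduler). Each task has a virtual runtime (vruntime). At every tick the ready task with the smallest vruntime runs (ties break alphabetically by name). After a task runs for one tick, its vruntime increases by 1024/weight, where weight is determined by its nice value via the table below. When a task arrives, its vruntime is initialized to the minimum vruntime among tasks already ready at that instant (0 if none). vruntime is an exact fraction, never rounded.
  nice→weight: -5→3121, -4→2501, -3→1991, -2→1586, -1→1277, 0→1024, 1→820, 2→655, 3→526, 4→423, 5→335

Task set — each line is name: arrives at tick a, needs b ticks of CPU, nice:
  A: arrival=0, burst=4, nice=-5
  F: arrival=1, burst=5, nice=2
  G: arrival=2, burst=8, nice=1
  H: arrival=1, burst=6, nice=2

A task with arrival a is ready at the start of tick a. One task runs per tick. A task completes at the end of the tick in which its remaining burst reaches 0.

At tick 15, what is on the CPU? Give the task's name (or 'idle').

t=0: vr[A=0] → run A
t=1: vr[A=1024/3121 F=1024/3121 H=1024/3121] → run A
t=2: vr[A=2048/3121 F=1024/3121 G=1024/3121 H=1024/3121] → run F
t=3: vr[A=2048/3121 F=3866624/2044255 G=1024/3121 H=1024/3121] → run G
t=4: vr[A=2048/3121 F=3866624/2044255 G=1008896/639805 H=1024/3121] → run H
t=5: vr[A=2048/3121 F=3866624/2044255 G=1008896/639805 H=3866624/2044255] → run A
t=6: vr[A=3072/3121 F=3866624/2044255 G=1008896/639805 H=3866624/2044255] → run A
t=7: vr[F=3866624/2044255 G=1008896/639805 H=3866624/2044255] → run G
t=8: vr[F=3866624/2044255 G=1807872/639805 H=3866624/2044255] → run F
t=9: vr[F=7062528/2044255 G=1807872/639805 H=3866624/2044255] → run H
t=10: vr[F=7062528/2044255 G=1807872/639805 H=7062528/2044255] → run G
t=11: vr[F=7062528/2044255 G=2606848/639805 H=7062528/2044255] → run F
t=12: vr[F=10258432/2044255 G=2606848/639805 H=7062528/2044255] → run H
t=13: vr[F=10258432/2044255 G=2606848/639805 H=10258432/2044255] → run G
t=14: vr[F=10258432/2044255 G=3405824/639805 H=10258432/2044255] → run F
t=15: vr[F=13454336/2044255 G=3405824/639805 H=10258432/2044255] → run H
t=16: vr[F=13454336/2044255 G=3405824/639805 H=13454336/2044255] → run G
t=17: vr[F=13454336/2044255 G=840960/127961 H=13454336/2044255] → run G
t=18: vr[F=13454336/2044255 G=5003776/639805 H=13454336/2044255] → run F
t=19: vr[G=5003776/639805 H=13454336/2044255] → run H
t=20: vr[G=5003776/639805 H=3330048/408851] → run G
t=21: vr[G=5802752/639805 H=3330048/408851] → run H
t=22: vr[G=5802752/639805] → run G
t=23: (idle)
t=24: (idle)

running at tick 15 = H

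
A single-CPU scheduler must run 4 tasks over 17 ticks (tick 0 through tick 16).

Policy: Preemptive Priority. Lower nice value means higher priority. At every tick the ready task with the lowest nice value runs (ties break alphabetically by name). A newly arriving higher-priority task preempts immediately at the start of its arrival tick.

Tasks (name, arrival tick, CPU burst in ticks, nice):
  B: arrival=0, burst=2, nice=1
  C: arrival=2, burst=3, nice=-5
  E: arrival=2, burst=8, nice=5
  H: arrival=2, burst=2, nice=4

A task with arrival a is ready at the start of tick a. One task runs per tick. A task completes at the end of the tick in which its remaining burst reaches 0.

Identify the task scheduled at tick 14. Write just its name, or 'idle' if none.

running at tick 14 = E

t=0: ready={B} → run B
t=1: ready={B} → run B
t=2: ready={C,E,H} → run C
t=3: ready={C,E,H} → run C
t=4: ready={C,E,H} → run C
t=5: ready={E,H} → run H
t=6: ready={E,H} → run H
t=7: ready={E} → run E
t=8: ready={E} → run E
t=9: ready={E} → run E
t=10: ready={E} → run E
t=11: ready={E} → run E
t=12: ready={E} → run E
t=13: ready={E} → run E
t=14: ready={E} → run E
t=15: (idle)
t=16: (idle)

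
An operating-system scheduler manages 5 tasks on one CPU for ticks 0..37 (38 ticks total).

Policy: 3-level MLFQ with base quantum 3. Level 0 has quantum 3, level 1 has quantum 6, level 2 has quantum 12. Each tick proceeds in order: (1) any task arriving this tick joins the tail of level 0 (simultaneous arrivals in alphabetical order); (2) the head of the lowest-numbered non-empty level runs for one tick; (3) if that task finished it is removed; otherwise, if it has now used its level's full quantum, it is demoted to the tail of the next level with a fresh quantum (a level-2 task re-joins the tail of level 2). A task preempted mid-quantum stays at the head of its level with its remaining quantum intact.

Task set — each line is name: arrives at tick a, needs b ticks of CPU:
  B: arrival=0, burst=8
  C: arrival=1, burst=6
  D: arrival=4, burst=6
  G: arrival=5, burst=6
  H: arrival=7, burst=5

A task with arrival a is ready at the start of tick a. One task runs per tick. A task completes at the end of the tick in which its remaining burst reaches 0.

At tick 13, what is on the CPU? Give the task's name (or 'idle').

running at tick 13 = H

t=0: L0/L1/L2 = B/-/- → run B
t=1: L0/L1/L2 = BC/-/- → run B
t=2: L0/L1/L2 = BC/-/- → run B
t=3: L0/L1/L2 = C/B/- → run C
t=4: L0/L1/L2 = CD/B/- → run C
t=5: L0/L1/L2 = CDG/B/- → run C
t=6: L0/L1/L2 = DG/BC/- → run D
t=7: L0/L1/L2 = DGH/BC/- → run D
t=8: L0/L1/L2 = DGH/BC/- → run D
t=9: L0/L1/L2 = GH/BCD/- → run G
t=10: L0/L1/L2 = GH/BCD/- → run G
t=11: L0/L1/L2 = GH/BCD/- → run G
t=12: L0/L1/L2 = H/BCDG/- → run H
t=13: L0/L1/L2 = H/BCDG/- → run H
t=14: L0/L1/L2 = H/BCDG/- → run H
t=15: L0/L1/L2 = -/BCDGH/- → run B
t=16: L0/L1/L2 = -/BCDGH/- → run B
t=17: L0/L1/L2 = -/BCDGH/- → run B
t=18: L0/L1/L2 = -/BCDGH/- → run B
t=19: L0/L1/L2 = -/BCDGH/- → run B
t=20: L0/L1/L2 = -/CDGH/- → run C
t=21: L0/L1/L2 = -/CDGH/- → run C
t=22: L0/L1/L2 = -/CDGH/- → run C
t=23: L0/L1/L2 = -/DGH/- → run D
t=24: L0/L1/L2 = -/DGH/- → run D
t=25: L0/L1/L2 = -/DGH/- → run D
t=26: L0/L1/L2 = -/GH/- → run G
t=27: L0/L1/L2 = -/GH/- → run G
t=28: L0/L1/L2 = -/GH/- → run G
t=29: L0/L1/L2 = -/H/- → run H
t=30: L0/L1/L2 = -/H/- → run H
t=31: (idle)
t=32: (idle)
t=33: (idle)
t=34: (idle)
t=35: (idle)
t=36: (idle)
t=37: (idle)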